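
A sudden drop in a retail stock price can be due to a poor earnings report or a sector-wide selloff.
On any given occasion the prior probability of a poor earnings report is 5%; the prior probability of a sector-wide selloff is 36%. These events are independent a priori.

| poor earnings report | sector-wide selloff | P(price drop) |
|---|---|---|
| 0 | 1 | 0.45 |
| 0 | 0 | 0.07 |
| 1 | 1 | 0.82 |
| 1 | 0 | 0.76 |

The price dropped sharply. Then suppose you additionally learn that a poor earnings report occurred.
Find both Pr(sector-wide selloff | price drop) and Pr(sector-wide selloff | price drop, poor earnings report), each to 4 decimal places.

By total probability over the 4 (poor earnings report, sector-wide selloff) configurations:
  P(price drop) = 0.07*0.95*0.64 + 0.45*0.95*0.36 + 0.76*0.05*0.64 + 0.82*0.05*0.36
        = 0.042560 + 0.153900 + 0.024320 + 0.014760 = 0.235540
Keeping only the sector-wide selloff-present terms gives 0.168660, so
  P(sector-wide selloff | price drop) = 0.168660 / 0.235540 ≈ 0.7161

Now also conditioning on poor earnings report=true:
Sum P(price drop|·) weighted by the priors over both values of sector-wide selloff:
  P(price drop | poor earnings report) = 0.76·0.64 + 0.82·0.36
        = 0.486400 + 0.295200 = 0.781600
Configurations with sector-wide selloff contribute 0.295200, so
  P(sector-wide selloff | price drop, poor earnings report) = 0.295200 / 0.781600 ≈ 0.3777
— poor earnings report explains away the evidence for sector-wide selloff.

Pr(sector-wide selloff | price drop) ≈ 0.7161; Pr(sector-wide selloff | price drop, poor earnings report) ≈ 0.3777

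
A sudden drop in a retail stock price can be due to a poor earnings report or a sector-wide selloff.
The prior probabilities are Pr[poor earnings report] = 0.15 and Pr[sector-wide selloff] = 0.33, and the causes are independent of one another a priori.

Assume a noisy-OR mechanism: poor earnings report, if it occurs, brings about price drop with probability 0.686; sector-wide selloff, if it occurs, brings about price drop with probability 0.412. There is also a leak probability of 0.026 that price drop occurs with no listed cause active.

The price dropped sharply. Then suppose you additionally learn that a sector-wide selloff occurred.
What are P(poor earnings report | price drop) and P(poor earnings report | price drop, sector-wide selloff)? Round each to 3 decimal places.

Under noisy-OR, P(price drop | causes) = 1 − (1−0.026)·∏(1−qᵢ) over the active causes.
For the numerator, keep only poor earnings report=true terms: 0.069763 + 0.040598 = 0.110361
Normalizer over all consistent configurations: 0.026*0.85*0.67 + 0.427288*0.85*0.33 + 0.694164*0.15*0.67 + 0.820168*0.15*0.33 = 0.245022
Posterior = 0.110361 / 0.245022 ≈ 0.450

Now also conditioning on sector-wide selloff=true:
P(price drop | sector-wide selloff) = 0.427288×0.85 + 0.820168×0.15 = 0.363195 + 0.123025 = 0.486220
The poor earnings report-present share is 0.820168×0.15 = 0.123025.
Hence the posterior is 0.123025/0.486220 ≈ 0.253.
The drop from 0.450 to 0.253 is the explaining-away (discounting) effect.

P(poor earnings report | price drop) ≈ 0.450; P(poor earnings report | price drop, sector-wide selloff) ≈ 0.253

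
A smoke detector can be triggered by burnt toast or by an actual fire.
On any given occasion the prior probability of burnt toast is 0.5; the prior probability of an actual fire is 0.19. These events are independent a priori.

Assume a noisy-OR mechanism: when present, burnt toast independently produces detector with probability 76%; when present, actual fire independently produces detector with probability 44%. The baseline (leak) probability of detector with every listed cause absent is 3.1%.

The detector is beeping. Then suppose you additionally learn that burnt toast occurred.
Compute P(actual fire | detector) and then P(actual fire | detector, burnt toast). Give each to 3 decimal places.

Under noisy-OR, P(detector | causes) = 1 − (1−0.031)·∏(1−qᵢ) over the active causes.
Weight on actual fire=true, given the evidence: 0.043449 + 0.082628 = 0.126077
Normalizer over all consistent configurations: 0.031×0.5×0.81 + 0.45736×0.5×0.19 + 0.76744×0.5×0.81 + 0.869766×0.5×0.19 = 0.449445
P(actual fire | detector) = 0.126077/0.449445 ≈ 0.281

With the extra evidence:
By total probability over both values of actual fire:
  P(detector | burnt toast) = 0.76744·0.81 + 0.869766·0.19
        = 0.621626 + 0.165256 = 0.786882
The terms with actual fire present sum to 0.165256, so
  P(actual fire | detector, burnt toast) = 0.165256 / 0.786882 ≈ 0.210

P(actual fire | detector) ≈ 0.281; P(actual fire | detector, burnt toast) ≈ 0.210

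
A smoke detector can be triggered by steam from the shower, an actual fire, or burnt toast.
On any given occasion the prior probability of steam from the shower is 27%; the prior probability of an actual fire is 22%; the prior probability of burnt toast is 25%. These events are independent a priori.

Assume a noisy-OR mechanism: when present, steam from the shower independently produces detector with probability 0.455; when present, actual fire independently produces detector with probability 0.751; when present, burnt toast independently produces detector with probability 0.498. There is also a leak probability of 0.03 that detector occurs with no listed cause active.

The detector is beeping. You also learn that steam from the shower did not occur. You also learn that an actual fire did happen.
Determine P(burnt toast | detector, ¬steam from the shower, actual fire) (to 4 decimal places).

P(burnt toast | detector, ¬steam from the shower, actual fire) ≈ 0.2786

Under noisy-OR, P(detector | causes) = 1 − (1−0.03)·∏(1−qᵢ) over the active causes.
Sum P(detector|·) weighted by the priors over both values of burnt toast:
  P(detector | ¬steam from the shower, actual fire) = 0.75847*0.75 + 0.878752*0.25
        = 0.568852 + 0.219688 = 0.788540
Keeping only the burnt toast-present terms gives 0.219688, so
  P(burnt toast | detector, ¬steam from the shower, actual fire) = 0.219688 / 0.788540 ≈ 0.2786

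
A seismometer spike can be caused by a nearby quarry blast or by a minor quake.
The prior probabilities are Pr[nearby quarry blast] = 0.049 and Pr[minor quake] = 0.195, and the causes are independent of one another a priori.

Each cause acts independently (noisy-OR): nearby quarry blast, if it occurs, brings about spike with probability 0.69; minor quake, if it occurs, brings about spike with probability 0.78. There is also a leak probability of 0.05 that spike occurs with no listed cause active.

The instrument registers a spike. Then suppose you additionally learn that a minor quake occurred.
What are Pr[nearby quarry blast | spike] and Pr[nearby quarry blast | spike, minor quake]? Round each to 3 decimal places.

Pr[nearby quarry blast | spike] ≈ 0.166; Pr[nearby quarry blast | spike, minor quake] ≈ 0.057

Under noisy-OR, P(spike | causes) = 1 − (1−0.05)·∏(1−qᵢ) over the active causes.
Sum P(spike|·) weighted by the priors over the 4 (nearby quarry blast, minor quake) configurations:
  P(spike) = 0.05·0.951·0.805 + 0.791·0.951·0.195 + 0.7055·0.049·0.805 + 0.93521·0.049·0.195
        = 0.038278 + 0.146687 + 0.027828 + 0.008936 = 0.221729
The terms with nearby quarry blast present sum to 0.036764, so
  P(nearby quarry blast | spike) = 0.036764 / 0.221729 ≈ 0.166

Now condition on the additional information:
Sum P(spike|·) weighted by the priors over both values of nearby quarry blast:
  P(spike | minor quake) = 0.791·0.951 + 0.93521·0.049
        = 0.752241 + 0.045825 = 0.798066
The terms with nearby quarry blast present sum to 0.045825, so
  P(nearby quarry blast | spike, minor quake) = 0.045825 / 0.798066 ≈ 0.057
The drop from 0.166 to 0.057 is the explaining-away (discounting) effect.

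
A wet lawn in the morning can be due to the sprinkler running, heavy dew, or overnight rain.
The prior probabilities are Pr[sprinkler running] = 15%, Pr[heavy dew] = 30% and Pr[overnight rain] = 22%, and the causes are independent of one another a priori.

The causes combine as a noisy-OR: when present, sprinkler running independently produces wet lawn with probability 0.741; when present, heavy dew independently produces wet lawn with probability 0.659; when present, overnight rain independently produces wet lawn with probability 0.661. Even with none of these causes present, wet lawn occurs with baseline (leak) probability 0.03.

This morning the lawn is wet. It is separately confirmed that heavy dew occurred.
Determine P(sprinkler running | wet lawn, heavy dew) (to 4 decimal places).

Under noisy-OR, P(wet lawn | causes) = 1 − (1−0.03)·∏(1−qᵢ) over the active causes.
Sum P(wet lawn|·) weighted by the priors over the 4 (sprinkler running, overnight rain) configurations:
  P(wet lawn | heavy dew) = 0.66923·0.85·0.78 + 0.887869·0.85·0.22 + 0.914331·0.15·0.78 + 0.970958·0.15·0.22
        = 0.443699 + 0.166032 + 0.106977 + 0.032042 = 0.748750
Configurations with sprinkler running contribute 0.139019, so
  P(sprinkler running | wet lawn, heavy dew) = 0.139019 / 0.748750 ≈ 0.1857

P(sprinkler running | wet lawn, heavy dew) ≈ 0.1857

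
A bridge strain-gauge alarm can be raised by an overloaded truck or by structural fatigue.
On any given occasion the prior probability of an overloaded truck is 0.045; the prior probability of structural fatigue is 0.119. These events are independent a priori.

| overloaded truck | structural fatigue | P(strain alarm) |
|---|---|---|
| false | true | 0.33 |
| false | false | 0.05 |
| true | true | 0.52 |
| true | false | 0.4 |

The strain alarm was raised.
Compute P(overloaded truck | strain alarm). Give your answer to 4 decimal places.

Sum P(strain alarm|·) weighted by the priors over the 4 (overloaded truck, structural fatigue) configurations:
  P(strain alarm) = 0.05·0.955·0.881 + 0.33·0.955·0.119 + 0.4·0.045·0.881 + 0.52·0.045·0.119
        = 0.042068 + 0.037503 + 0.015858 + 0.002785 = 0.098214
The terms with overloaded truck present sum to 0.018643, so
  P(overloaded truck | strain alarm) = 0.018643 / 0.098214 ≈ 0.1898

P(overloaded truck | strain alarm) ≈ 0.1898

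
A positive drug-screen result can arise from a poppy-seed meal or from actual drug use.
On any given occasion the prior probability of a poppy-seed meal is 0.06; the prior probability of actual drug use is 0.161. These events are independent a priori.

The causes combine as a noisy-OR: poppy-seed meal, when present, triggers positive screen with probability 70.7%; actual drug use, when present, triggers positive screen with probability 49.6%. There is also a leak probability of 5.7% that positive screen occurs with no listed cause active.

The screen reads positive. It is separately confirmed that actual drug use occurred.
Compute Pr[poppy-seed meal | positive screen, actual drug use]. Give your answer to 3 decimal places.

Under noisy-OR, P(positive screen | causes) = 1 − (1−0.057)·∏(1−qᵢ) over the active causes.
P(positive screen | actual drug use) = 0.524728·0.94 + 0.860745·0.06 = 0.493244 + 0.051645 = 0.544889
The poppy-seed meal-present share is 0.860745·0.06 = 0.051645.
Hence the posterior is 0.051645/0.544889 ≈ 0.095.

Pr[poppy-seed meal | positive screen, actual drug use] ≈ 0.095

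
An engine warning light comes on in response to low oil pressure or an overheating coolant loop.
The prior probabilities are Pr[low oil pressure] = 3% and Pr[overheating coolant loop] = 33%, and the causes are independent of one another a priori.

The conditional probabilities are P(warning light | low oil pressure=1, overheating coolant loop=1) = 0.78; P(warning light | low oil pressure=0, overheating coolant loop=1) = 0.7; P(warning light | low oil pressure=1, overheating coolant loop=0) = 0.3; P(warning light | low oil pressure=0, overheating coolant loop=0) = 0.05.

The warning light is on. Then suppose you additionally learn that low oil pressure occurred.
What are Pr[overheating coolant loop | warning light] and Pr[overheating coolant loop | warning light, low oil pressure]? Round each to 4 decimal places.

Pr[overheating coolant loop | warning light] ≈ 0.8575; Pr[overheating coolant loop | warning light, low oil pressure] ≈ 0.5615

Weight on overheating coolant loop=true, given the evidence: 0.224070 + 0.007722 = 0.231792
Denominator P(warning light): 0.05*0.97*0.67 + 0.7*0.97*0.33 + 0.3*0.03*0.67 + 0.78*0.03*0.33 = 0.270317
Posterior = 0.231792 / 0.270317 ≈ 0.8575

Now also conditioning on low oil pressure=true:
For the numerator, keep only overheating coolant loop=true terms: 0.78*0.33 = 0.257400
Normalizer over all consistent configurations: 0.3*0.67 + 0.78*0.33 = 0.458400
Posterior = 0.257400 / 0.458400 ≈ 0.5615
Conditioning on low oil pressure lowers the posterior on overheating coolant loop: the classic explaining-away effect in a common-effect structure.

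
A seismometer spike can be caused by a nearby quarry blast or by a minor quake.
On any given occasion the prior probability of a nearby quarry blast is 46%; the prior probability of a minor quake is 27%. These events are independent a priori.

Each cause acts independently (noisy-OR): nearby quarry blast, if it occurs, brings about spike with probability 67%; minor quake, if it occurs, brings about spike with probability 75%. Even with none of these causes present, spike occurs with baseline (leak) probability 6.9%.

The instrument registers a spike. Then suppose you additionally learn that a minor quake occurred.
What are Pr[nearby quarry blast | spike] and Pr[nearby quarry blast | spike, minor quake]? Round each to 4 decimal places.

Pr[nearby quarry blast | spike] ≈ 0.7141; Pr[nearby quarry blast | spike, minor quake] ≈ 0.5062

Under noisy-OR, P(spike | causes) = 1 − (1−0.069)·∏(1−qᵢ) over the active causes.
By total probability over the 4 (nearby quarry blast, minor quake) configurations:
  P(spike) = 0.069*0.54*0.73 + 0.76725*0.54*0.27 + 0.69277*0.46*0.73 + 0.923192*0.46*0.27
        = 0.027200 + 0.111865 + 0.232632 + 0.114660 = 0.486357
The terms with nearby quarry blast present sum to 0.347292, so
  P(nearby quarry blast | spike) = 0.347292 / 0.486357 ≈ 0.7141

Now condition on the additional information:
P(spike | minor quake) = 0.76725·0.54 + 0.923192·0.46 = 0.414315 + 0.424668 = 0.838983
Restricting to configurations with nearby quarry blast present: 0.923192·0.46 = 0.424668.
P(nearby quarry blast | spike, minor quake) = 0.424668 / 0.838983 ≈ 0.5062
— minor quake explains away the evidence for nearby quarry blast.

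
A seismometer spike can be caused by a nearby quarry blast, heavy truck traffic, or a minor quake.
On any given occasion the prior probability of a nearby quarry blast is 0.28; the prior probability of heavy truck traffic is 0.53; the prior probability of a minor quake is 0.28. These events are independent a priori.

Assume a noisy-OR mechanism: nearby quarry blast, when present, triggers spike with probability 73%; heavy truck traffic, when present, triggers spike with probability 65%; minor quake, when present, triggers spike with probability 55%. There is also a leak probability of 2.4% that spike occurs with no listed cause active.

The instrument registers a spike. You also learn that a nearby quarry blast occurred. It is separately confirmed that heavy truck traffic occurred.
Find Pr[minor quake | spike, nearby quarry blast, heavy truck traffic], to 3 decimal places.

Pr[minor quake | spike, nearby quarry blast, heavy truck traffic] ≈ 0.291

Under noisy-OR, P(spike | causes) = 1 − (1−0.024)·∏(1−qᵢ) over the active causes.
Enumerate both values of minor quake and weight by the priors:
  P(spike | nearby quarry blast, heavy truck traffic) = 0.907768*0.72 + 0.958496*0.28
        = 0.653593 + 0.268379 = 0.921972
The terms with minor quake present sum to 0.268379, so
  P(minor quake | spike, nearby quarry blast, heavy truck traffic) = 0.268379 / 0.921972 ≈ 0.291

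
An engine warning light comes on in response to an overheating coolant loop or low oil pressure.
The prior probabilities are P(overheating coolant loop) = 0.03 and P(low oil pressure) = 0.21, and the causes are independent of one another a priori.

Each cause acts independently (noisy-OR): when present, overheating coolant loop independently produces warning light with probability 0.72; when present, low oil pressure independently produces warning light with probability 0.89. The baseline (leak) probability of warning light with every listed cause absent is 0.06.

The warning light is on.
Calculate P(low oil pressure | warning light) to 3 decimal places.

Under noisy-OR, P(warning light | causes) = 1 − (1−0.06)·∏(1−qᵢ) over the active causes.
P(warning light) = 0.06*0.97*0.79 + 0.8966*0.97*0.21 + 0.7368*0.03*0.79 + 0.971048*0.03*0.21 = 0.045978 + 0.182637 + 0.017462 + 0.006118 = 0.252195
Of this, 0.188755 comes from 0.182637 + 0.006118 (the low oil pressure=true cases).
Hence the posterior is 0.188755/0.252195 ≈ 0.748.

P(low oil pressure | warning light) ≈ 0.748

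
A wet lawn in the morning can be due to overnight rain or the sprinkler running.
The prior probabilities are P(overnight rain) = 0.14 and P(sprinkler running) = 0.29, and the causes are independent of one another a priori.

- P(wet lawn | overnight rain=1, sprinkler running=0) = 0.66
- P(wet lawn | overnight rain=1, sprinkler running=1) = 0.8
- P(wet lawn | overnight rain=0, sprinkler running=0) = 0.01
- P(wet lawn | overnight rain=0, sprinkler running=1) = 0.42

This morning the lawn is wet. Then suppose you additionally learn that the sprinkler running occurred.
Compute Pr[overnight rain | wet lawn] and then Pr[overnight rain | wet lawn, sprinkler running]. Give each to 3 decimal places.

Weight on overnight rain=true, given the evidence: 0.065604 + 0.032480 = 0.098084
Denominator P(wet lawn): 0.01×0.86×0.71 + 0.42×0.86×0.29 + 0.66×0.14×0.71 + 0.8×0.14×0.29 = 0.208938
P(overnight rain | wet lawn) = 0.098084/0.208938 ≈ 0.469

Now also conditioning on sprinkler running=true:
Numerator (weight on configurations with overnight rain): 0.8×0.14 = 0.112000
Denominator P(wet lawn | sprinkler running): 0.42×0.86 + 0.8×0.14 = 0.473200
P(overnight rain | wet lawn, sprinkler running) = 0.112000/0.473200 ≈ 0.237
Conditioning on sprinkler running lowers the posterior on overnight rain: the classic explaining-away effect in a common-effect structure.

Pr[overnight rain | wet lawn] ≈ 0.469; Pr[overnight rain | wet lawn, sprinkler running] ≈ 0.237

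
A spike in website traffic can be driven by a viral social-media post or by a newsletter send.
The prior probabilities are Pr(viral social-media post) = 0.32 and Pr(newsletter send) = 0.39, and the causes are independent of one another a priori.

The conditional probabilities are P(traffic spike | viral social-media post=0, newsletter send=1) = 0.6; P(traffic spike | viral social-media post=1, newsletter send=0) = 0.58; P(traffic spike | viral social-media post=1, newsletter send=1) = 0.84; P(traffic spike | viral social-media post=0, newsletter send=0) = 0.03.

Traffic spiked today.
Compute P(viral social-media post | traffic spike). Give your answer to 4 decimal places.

P(viral social-media post | traffic spike) ≈ 0.5597

P(traffic spike) = 0.03*0.68*0.61 + 0.6*0.68*0.39 + 0.58*0.32*0.61 + 0.84*0.32*0.39 = 0.012444 + 0.159120 + 0.113216 + 0.104832 = 0.389612
Restricting to configurations with viral social-media post present: 0.113216 + 0.104832 = 0.218048.
P(viral social-media post | traffic spike) = 0.218048 / 0.389612 ≈ 0.5597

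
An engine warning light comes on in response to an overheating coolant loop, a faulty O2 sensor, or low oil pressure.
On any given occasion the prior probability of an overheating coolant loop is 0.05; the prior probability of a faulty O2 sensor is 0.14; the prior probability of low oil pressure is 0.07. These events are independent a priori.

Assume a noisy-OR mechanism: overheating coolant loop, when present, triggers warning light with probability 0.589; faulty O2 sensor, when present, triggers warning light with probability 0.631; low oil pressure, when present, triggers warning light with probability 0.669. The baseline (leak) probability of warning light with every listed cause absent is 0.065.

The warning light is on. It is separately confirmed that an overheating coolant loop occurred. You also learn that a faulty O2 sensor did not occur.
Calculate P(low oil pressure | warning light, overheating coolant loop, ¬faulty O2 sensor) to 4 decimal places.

Under noisy-OR, P(warning light | causes) = 1 − (1−0.065)·∏(1−qᵢ) over the active causes.
P(warning light | overheating coolant loop, ¬faulty O2 sensor) = 0.615715·0.93 + 0.872802·0.07 = 0.572615 + 0.061096 = 0.633711
Of this, 0.061096 comes from 0.872802·0.07 (the low oil pressure=true cases).
Hence the posterior is 0.061096/0.633711 ≈ 0.0964.

P(low oil pressure | warning light, overheating coolant loop, ¬faulty O2 sensor) ≈ 0.0964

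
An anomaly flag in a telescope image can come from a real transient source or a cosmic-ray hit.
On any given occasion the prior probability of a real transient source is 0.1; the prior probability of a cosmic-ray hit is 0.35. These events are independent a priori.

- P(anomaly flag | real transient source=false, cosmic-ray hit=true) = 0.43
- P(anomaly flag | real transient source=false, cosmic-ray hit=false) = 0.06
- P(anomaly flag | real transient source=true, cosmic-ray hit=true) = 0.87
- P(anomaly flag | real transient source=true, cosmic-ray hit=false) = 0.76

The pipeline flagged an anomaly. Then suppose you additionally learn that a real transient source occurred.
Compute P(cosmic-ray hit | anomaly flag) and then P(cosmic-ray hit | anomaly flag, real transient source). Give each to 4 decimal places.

P(cosmic-ray hit | anomaly flag) ≈ 0.6625; P(cosmic-ray hit | anomaly flag, real transient source) ≈ 0.3813

P(anomaly flag) = 0.06×0.9×0.65 + 0.43×0.9×0.35 + 0.76×0.1×0.65 + 0.87×0.1×0.35 = 0.035100 + 0.135450 + 0.049400 + 0.030450 = 0.250400
Restricting to configurations with cosmic-ray hit present: 0.135450 + 0.030450 = 0.165900.
P(cosmic-ray hit | anomaly flag) = 0.165900 / 0.250400 ≈ 0.6625

With the extra evidence:
P(anomaly flag | real transient source) = 0.76·0.65 + 0.87·0.35 = 0.494000 + 0.304500 = 0.798500
Of this, 0.304500 comes from 0.87·0.35 (the cosmic-ray hit=true cases).
So P(cosmic-ray hit | anomaly flag, real transient source) = 0.304500/0.798500 ≈ 0.3813.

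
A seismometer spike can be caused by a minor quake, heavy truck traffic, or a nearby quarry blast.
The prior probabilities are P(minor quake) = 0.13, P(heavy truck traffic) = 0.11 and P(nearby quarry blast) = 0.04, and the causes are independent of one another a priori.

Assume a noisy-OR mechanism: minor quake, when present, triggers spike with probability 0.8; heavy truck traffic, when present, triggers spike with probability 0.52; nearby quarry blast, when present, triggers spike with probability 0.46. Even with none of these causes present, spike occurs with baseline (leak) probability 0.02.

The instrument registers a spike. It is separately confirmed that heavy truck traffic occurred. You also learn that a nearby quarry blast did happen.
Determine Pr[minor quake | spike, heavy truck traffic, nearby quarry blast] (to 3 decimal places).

Pr[minor quake | spike, heavy truck traffic, nearby quarry blast] ≈ 0.160

Under noisy-OR, P(spike | causes) = 1 − (1−0.02)·∏(1−qᵢ) over the active causes.
P(spike | heavy truck traffic, nearby quarry blast) = 0.745984·0.87 + 0.949197·0.13 = 0.649006 + 0.123396 = 0.772402
Of this, 0.123396 comes from 0.949197·0.13 (the minor quake=true cases).
P(minor quake | spike, heavy truck traffic, nearby quarry blast) = 0.123396 / 0.772402 ≈ 0.160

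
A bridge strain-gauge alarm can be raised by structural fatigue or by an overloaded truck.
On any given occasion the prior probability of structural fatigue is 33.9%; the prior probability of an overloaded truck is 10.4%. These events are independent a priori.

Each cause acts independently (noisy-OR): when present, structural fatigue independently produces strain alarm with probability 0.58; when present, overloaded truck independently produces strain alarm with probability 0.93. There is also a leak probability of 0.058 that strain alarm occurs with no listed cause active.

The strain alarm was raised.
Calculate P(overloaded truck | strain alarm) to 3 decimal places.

P(overloaded truck | strain alarm) ≈ 0.311

Under noisy-OR, P(strain alarm | causes) = 1 − (1−0.058)·∏(1−qᵢ) over the active causes.
Numerator (weight on configurations with overloaded truck): 0.064211 + 0.034280 = 0.098491
The normalizing constant is 0.058*0.661*0.896 + 0.93406*0.661*0.104 + 0.60436*0.339*0.896 + 0.972305*0.339*0.104 = 0.316413
Posterior = 0.098491 / 0.316413 ≈ 0.311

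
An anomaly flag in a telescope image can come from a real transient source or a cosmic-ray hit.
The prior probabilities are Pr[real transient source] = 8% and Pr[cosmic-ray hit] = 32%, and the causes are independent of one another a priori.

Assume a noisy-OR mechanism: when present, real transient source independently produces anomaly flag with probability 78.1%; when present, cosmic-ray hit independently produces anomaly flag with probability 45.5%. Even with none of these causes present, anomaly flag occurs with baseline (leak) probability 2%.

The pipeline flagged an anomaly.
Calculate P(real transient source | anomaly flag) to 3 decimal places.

Under noisy-OR, P(anomaly flag | causes) = 1 − (1−0.02)·∏(1−qᵢ) over the active causes.
Sum P(anomaly flag|·) weighted by the priors over the 4 (real transient source, cosmic-ray hit) configurations:
  P(anomaly flag) = 0.02·0.92·0.68 + 0.4659·0.92·0.32 + 0.78538·0.08·0.68 + 0.883032·0.08·0.32
        = 0.012512 + 0.137161 + 0.042725 + 0.022606 = 0.215004
The terms with real transient source present sum to 0.065331, so
  P(real transient source | anomaly flag) = 0.065331 / 0.215004 ≈ 0.304

P(real transient source | anomaly flag) ≈ 0.304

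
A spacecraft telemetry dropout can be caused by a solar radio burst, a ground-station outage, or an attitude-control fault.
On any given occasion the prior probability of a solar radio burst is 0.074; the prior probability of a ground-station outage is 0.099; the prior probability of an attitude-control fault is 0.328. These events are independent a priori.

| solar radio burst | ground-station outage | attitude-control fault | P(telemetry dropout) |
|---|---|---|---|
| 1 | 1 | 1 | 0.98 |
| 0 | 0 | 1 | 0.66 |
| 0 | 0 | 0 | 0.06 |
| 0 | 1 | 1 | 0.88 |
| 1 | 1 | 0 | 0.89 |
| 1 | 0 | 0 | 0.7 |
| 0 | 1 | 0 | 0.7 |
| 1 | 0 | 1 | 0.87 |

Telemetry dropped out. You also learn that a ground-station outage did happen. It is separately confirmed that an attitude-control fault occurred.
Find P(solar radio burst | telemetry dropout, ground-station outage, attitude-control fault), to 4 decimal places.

P(solar radio burst | telemetry dropout, ground-station outage, attitude-control fault) ≈ 0.0817

P(telemetry dropout | ground-station outage, attitude-control fault) = 0.88*0.926 + 0.98*0.074 = 0.814880 + 0.072520 = 0.887400
Of this, 0.072520 comes from 0.98*0.074 (the solar radio burst=true cases).
Hence the posterior is 0.072520/0.887400 ≈ 0.0817.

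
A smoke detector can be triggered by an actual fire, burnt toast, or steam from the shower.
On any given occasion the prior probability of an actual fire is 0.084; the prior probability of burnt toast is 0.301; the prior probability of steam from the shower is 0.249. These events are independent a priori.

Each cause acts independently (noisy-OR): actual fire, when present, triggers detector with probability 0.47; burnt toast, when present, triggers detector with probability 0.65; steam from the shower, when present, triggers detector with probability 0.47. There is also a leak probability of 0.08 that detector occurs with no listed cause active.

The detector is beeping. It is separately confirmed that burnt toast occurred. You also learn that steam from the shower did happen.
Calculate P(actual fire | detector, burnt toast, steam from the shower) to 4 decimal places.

P(actual fire | detector, burnt toast, steam from the shower) ≈ 0.0914

Under noisy-OR, P(detector | causes) = 1 − (1−0.08)·∏(1−qᵢ) over the active causes.
Sum P(detector|·) weighted by the priors over both values of actual fire:
  P(detector | burnt toast, steam from the shower) = 0.82934·0.916 + 0.90955·0.084
        = 0.759675 + 0.076402 = 0.836077
Keeping only the actual fire-present terms gives 0.076402, so
  P(actual fire | detector, burnt toast, steam from the shower) = 0.076402 / 0.836077 ≈ 0.0914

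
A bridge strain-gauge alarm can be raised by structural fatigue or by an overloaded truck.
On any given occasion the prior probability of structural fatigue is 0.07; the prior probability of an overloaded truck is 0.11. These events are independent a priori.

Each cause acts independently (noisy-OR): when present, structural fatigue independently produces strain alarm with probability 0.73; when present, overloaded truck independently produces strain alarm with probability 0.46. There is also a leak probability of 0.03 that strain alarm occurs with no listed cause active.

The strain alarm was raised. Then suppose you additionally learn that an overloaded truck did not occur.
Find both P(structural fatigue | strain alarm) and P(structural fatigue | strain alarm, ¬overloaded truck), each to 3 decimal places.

Under noisy-OR, P(strain alarm | causes) = 1 − (1−0.03)·∏(1−qᵢ) over the active causes.
Enumerate the 4 (structural fatigue, overloaded truck) configurations and weight by the priors:
  P(strain alarm) = 0.03*0.93*0.89 + 0.4762*0.93*0.11 + 0.7381*0.07*0.89 + 0.858574*0.07*0.11
        = 0.024831 + 0.048715 + 0.045984 + 0.006611 = 0.126141
Configurations with structural fatigue contribute 0.052595, so
  P(structural fatigue | strain alarm) = 0.052595 / 0.126141 ≈ 0.417

With the extra evidence:
P(strain alarm | ¬overloaded truck) = 0.03·0.93 + 0.7381·0.07 = 0.027900 + 0.051667 = 0.079567
The structural fatigue-present share is 0.7381·0.07 = 0.051667.
So P(structural fatigue | strain alarm, ¬overloaded truck) = 0.051667/0.079567 ≈ 0.649.
With overloaded truck excluded, structural fatigue must carry more of the explanatory weight for the strain alarm.

P(structural fatigue | strain alarm) ≈ 0.417; P(structural fatigue | strain alarm, ¬overloaded truck) ≈ 0.649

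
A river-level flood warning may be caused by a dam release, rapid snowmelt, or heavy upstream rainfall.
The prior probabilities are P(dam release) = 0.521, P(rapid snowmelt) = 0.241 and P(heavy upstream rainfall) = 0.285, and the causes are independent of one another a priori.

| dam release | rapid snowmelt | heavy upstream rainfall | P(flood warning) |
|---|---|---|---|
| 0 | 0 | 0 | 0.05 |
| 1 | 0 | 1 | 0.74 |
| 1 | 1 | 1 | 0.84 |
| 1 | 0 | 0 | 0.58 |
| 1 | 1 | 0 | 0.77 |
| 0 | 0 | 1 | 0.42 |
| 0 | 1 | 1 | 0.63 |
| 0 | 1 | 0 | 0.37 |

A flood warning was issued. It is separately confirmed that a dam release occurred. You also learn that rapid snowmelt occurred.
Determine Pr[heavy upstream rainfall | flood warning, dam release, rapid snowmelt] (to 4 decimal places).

Pr[heavy upstream rainfall | flood warning, dam release, rapid snowmelt] ≈ 0.3031

Weight on heavy upstream rainfall=true, given the evidence: 0.84×0.285 = 0.239400
The normalizing constant is 0.77×0.715 + 0.84×0.285 = 0.789950
P(heavy upstream rainfall | flood warning, dam release, rapid snowmelt) = 0.239400/0.789950 ≈ 0.3031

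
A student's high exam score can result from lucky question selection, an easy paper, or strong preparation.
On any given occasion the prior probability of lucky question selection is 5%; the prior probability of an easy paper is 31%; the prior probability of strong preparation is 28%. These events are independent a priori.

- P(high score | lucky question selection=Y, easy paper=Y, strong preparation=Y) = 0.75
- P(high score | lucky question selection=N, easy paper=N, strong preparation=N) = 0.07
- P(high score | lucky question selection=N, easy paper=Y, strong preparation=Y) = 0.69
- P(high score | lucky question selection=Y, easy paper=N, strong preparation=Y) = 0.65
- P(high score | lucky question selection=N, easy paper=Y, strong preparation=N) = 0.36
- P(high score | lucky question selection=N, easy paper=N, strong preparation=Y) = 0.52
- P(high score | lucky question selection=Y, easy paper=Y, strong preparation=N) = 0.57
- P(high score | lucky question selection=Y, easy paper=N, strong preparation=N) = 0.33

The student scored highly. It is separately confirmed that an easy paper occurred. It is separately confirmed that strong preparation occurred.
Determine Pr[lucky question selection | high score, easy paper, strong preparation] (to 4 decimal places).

Pr[lucky question selection | high score, easy paper, strong preparation] ≈ 0.0541

P(high score | easy paper, strong preparation) = 0.69*0.95 + 0.75*0.05 = 0.655500 + 0.037500 = 0.693000
The lucky question selection-present share is 0.75*0.05 = 0.037500.
So P(lucky question selection | high score, easy paper, strong preparation) = 0.037500/0.693000 ≈ 0.0541.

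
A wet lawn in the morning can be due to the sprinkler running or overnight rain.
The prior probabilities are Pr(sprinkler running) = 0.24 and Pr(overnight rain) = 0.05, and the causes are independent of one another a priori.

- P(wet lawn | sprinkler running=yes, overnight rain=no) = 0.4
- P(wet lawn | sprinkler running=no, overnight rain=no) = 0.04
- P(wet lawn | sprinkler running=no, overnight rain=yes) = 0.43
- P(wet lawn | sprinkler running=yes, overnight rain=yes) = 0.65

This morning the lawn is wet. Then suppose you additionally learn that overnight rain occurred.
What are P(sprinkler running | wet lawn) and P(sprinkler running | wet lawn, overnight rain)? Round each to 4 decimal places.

P(sprinkler running | wet lawn) ≈ 0.6865; P(sprinkler running | wet lawn, overnight rain) ≈ 0.3231

P(wet lawn) = 0.04×0.76×0.95 + 0.43×0.76×0.05 + 0.4×0.24×0.95 + 0.65×0.24×0.05 = 0.028880 + 0.016340 + 0.091200 + 0.007800 = 0.144220
Restricting to configurations with sprinkler running present: 0.091200 + 0.007800 = 0.099000.
So P(sprinkler running | wet lawn) = 0.099000/0.144220 ≈ 0.6865.

Now condition on the additional information:
P(wet lawn | overnight rain) = 0.43·0.76 + 0.65·0.24 = 0.326800 + 0.156000 = 0.482800
The sprinkler running-present share is 0.65·0.24 = 0.156000.
P(sprinkler running | wet lawn, overnight rain) = 0.156000 / 0.482800 ≈ 0.3231
The drop from 0.6865 to 0.3231 is the explaining-away (discounting) effect.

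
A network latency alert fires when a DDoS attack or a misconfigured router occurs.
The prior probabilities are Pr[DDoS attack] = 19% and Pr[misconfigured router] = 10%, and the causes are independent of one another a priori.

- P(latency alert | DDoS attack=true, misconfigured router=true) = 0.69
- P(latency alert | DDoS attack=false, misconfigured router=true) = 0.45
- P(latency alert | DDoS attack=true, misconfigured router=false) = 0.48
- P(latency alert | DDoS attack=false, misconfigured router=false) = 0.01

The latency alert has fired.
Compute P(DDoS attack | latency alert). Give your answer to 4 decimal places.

P(DDoS attack | latency alert) ≈ 0.6852

P(latency alert) = 0.01·0.81·0.9 + 0.45·0.81·0.1 + 0.48·0.19·0.9 + 0.69·0.19·0.1 = 0.007290 + 0.036450 + 0.082080 + 0.013110 = 0.138930
Restricting to configurations with DDoS attack present: 0.082080 + 0.013110 = 0.095190.
P(DDoS attack | latency alert) = 0.095190 / 0.138930 ≈ 0.6852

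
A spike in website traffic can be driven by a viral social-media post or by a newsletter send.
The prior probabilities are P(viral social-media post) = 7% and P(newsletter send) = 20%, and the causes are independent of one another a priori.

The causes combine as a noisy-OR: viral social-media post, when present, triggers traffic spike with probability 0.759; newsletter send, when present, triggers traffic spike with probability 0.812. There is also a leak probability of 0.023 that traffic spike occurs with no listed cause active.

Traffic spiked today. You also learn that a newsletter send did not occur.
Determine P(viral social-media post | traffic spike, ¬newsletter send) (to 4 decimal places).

Under noisy-OR, P(traffic spike | causes) = 1 − (1−0.023)·∏(1−qᵢ) over the active causes.
By total probability over both values of viral social-media post:
  P(traffic spike | ¬newsletter send) = 0.023*0.93 + 0.764543*0.07
        = 0.021390 + 0.053518 = 0.074908
The terms with viral social-media post present sum to 0.053518, so
  P(viral social-media post | traffic spike, ¬newsletter send) = 0.053518 / 0.074908 ≈ 0.7144

P(viral social-media post | traffic spike, ¬newsletter send) ≈ 0.7144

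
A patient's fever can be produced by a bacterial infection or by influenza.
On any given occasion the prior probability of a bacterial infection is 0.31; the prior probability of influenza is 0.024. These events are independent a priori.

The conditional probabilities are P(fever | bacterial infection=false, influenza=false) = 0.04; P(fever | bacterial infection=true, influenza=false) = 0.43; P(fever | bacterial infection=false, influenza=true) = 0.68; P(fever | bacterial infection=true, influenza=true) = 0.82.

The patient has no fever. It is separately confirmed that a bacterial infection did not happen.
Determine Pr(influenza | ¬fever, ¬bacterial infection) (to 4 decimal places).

Weight on influenza=true, given the evidence: 0.32·0.024 = 0.007680
The normalizing constant is 0.96·0.976 + 0.32·0.024 = 0.944640
Posterior = 0.007680 / 0.944640 ≈ 0.0081

Pr(influenza | ¬fever, ¬bacterial infection) ≈ 0.0081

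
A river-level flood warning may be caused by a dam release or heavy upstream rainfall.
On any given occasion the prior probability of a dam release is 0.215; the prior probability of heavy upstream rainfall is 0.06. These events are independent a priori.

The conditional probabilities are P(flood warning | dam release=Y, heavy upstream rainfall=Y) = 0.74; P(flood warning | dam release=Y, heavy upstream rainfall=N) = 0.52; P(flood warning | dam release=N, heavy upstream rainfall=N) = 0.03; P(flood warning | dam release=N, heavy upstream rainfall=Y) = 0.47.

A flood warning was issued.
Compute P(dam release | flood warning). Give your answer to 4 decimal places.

P(flood warning) = 0.03×0.785×0.94 + 0.47×0.785×0.06 + 0.52×0.215×0.94 + 0.74×0.215×0.06 = 0.022137 + 0.022137 + 0.105092 + 0.009546 = 0.158912
The dam release-present share is 0.105092 + 0.009546 = 0.114638.
Hence the posterior is 0.114638/0.158912 ≈ 0.7214.

P(dam release | flood warning) ≈ 0.7214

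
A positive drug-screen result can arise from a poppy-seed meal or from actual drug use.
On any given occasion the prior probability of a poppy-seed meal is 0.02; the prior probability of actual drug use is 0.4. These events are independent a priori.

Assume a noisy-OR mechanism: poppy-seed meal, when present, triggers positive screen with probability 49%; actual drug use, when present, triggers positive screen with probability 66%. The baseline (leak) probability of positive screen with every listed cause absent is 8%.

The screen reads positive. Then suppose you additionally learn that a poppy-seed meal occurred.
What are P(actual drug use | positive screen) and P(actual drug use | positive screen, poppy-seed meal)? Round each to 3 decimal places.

Under noisy-OR, P(positive screen | causes) = 1 − (1−0.08)·∏(1−qᵢ) over the active causes.
By total probability over the 4 (poppy-seed meal, actual drug use) configurations:
  P(positive screen) = 0.08×0.98×0.6 + 0.6872×0.98×0.4 + 0.5308×0.02×0.6 + 0.840472×0.02×0.4
        = 0.047040 + 0.269382 + 0.006370 + 0.006724 = 0.329516
The terms with actual drug use present sum to 0.276106, so
  P(actual drug use | positive screen) = 0.276106 / 0.329516 ≈ 0.838

Now condition on the additional information:
By total probability over both values of actual drug use:
  P(positive screen | poppy-seed meal) = 0.5308·0.6 + 0.840472·0.4
        = 0.318480 + 0.336189 = 0.654669
Configurations with actual drug use contribute 0.336189, so
  P(actual drug use | positive screen, poppy-seed meal) = 0.336189 / 0.654669 ≈ 0.514
This is intercausal reasoning (explaining away): once poppy-seed meal accounts for the positive screen, actual drug use becomes less likely.

P(actual drug use | positive screen) ≈ 0.838; P(actual drug use | positive screen, poppy-seed meal) ≈ 0.514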